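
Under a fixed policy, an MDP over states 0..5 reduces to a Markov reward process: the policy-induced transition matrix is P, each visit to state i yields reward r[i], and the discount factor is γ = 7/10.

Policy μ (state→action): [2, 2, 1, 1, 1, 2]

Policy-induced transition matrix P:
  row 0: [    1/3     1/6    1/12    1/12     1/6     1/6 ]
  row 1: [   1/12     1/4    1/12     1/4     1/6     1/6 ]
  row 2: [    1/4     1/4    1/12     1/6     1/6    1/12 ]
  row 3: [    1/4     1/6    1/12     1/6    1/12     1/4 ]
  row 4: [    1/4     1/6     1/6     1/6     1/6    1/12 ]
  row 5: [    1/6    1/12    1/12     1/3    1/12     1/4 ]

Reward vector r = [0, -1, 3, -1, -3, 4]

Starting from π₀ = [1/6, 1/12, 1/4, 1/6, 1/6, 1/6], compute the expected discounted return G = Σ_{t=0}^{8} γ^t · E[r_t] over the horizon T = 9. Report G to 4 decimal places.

t=0: π = [0.1667, 0.0833, 0.2500, 0.1667, 0.1667, 0.1667], E[r] = 0.6667, γ^t·E[r] = 0.666667, running G = 0.666667
t=1: π = [0.2361, 0.1806, 0.0972, 0.1875, 0.1389, 0.1597], E[r] = 0.1458, γ^t·E[r] = 0.102083, running G = 0.768750
t=2: π = [0.2263, 0.1765, 0.0949, 0.1887, 0.1377, 0.1759], E[r] = 0.2101, γ^t·E[r] = 0.102934, running G = 0.871684
t=3: π = [0.2248, 0.1746, 0.0948, 0.1918, 0.1363, 0.1777], E[r] = 0.2198, γ^t·E[r] = 0.075379, running G = 0.947063
t=4: π = [0.2248, 0.1743, 0.0947, 0.1921, 0.1359, 0.1782], E[r] = 0.2228, γ^t·E[r] = 0.053503, running G = 1.000566
t=5: π = [0.2248, 0.1742, 0.0947, 0.1922, 0.1358, 0.1783], E[r] = 0.2234, γ^t·E[r] = 0.037546, running G = 1.038112
t=6: π = [0.2248, 0.1742, 0.0947, 0.1922, 0.1358, 0.1783], E[r] = 0.2235, γ^t·E[r] = 0.026297, running G = 1.064409
t=7: π = [0.2248, 0.1742, 0.0946, 0.1922, 0.1358, 0.1783], E[r] = 0.2235, γ^t·E[r] = 0.018410, running G = 1.082819
t=8: π = [0.2248, 0.1742, 0.0946, 0.1922, 0.1358, 0.1783], E[r] = 0.2235, γ^t·E[r] = 0.012887, running G = 1.095706

G = 1.0957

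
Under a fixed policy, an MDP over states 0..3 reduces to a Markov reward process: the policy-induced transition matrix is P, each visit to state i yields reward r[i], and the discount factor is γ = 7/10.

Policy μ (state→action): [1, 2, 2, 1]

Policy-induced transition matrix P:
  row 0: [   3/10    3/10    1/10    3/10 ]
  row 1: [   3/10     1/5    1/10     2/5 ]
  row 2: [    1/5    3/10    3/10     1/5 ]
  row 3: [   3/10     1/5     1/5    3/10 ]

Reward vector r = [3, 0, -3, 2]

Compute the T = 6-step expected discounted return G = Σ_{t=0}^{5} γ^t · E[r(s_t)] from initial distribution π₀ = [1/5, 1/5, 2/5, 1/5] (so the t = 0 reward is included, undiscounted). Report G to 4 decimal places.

t=0: π = [0.2000, 0.2000, 0.4000, 0.2000], E[r] = -0.2000, γ^t·E[r] = -0.200000, running G = -0.200000
t=1: π = [0.2600, 0.2600, 0.2000, 0.2800], E[r] = 0.7400, γ^t·E[r] = 0.518000, running G = 0.318000
t=2: π = [0.2800, 0.2460, 0.1680, 0.3060], E[r] = 0.9480, γ^t·E[r] = 0.464520, running G = 0.782520
t=3: π = [0.2832, 0.2448, 0.1642, 0.3078], E[r] = 0.9726, γ^t·E[r] = 0.333602, running G = 1.116122
t=4: π = [0.2836, 0.2447, 0.1636, 0.3081], E[r] = 0.9760, γ^t·E[r] = 0.234338, running G = 1.350459
t=5: π = [0.2836, 0.2447, 0.1635, 0.3081], E[r] = 0.9765, γ^t·E[r] = 0.164128, running G = 1.514588

G = 1.5146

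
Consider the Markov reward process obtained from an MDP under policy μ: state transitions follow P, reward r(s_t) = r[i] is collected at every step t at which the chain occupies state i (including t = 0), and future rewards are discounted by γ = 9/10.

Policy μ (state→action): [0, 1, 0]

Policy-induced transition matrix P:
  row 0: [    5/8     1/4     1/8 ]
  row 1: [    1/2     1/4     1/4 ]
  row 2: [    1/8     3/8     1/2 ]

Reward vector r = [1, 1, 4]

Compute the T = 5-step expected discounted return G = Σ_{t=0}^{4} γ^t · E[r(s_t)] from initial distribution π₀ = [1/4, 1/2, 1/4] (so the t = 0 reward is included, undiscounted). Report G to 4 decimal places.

G = 7.3269

t=0: π = [0.2500, 0.5000, 0.2500], E[r] = 1.7500, γ^t·E[r] = 1.750000, running G = 1.750000
t=1: π = [0.4375, 0.2813, 0.2813], E[r] = 1.8438, γ^t·E[r] = 1.659375, running G = 3.409375
t=2: π = [0.4492, 0.2852, 0.2656], E[r] = 1.7969, γ^t·E[r] = 1.455469, running G = 4.864844
t=3: π = [0.4565, 0.2832, 0.2603], E[r] = 1.7808, γ^t·E[r] = 1.298175, running G = 6.163019
t=4: π = [0.4595, 0.2825, 0.2580], E[r] = 1.7740, γ^t·E[r] = 1.163913, running G = 7.326932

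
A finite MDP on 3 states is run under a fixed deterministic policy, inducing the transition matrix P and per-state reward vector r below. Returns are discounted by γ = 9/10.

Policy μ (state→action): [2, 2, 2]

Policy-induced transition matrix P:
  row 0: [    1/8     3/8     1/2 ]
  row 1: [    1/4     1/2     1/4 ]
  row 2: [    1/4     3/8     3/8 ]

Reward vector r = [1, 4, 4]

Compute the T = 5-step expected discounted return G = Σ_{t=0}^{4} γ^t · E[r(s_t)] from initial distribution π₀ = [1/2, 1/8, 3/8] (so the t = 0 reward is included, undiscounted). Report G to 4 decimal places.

G = 12.9013

t=0: π = [0.5000, 0.1250, 0.3750], E[r] = 2.5000, γ^t·E[r] = 2.500000, running G = 2.500000
t=1: π = [0.1875, 0.3906, 0.4219], E[r] = 3.4375, γ^t·E[r] = 3.093750, running G = 5.593750
t=2: π = [0.2266, 0.4238, 0.3496], E[r] = 3.3203, γ^t·E[r] = 2.689453, running G = 8.283203
t=3: π = [0.2217, 0.4280, 0.3503], E[r] = 3.3350, γ^t·E[r] = 2.431187, running G = 10.714390
t=4: π = [0.2223, 0.4285, 0.3492], E[r] = 3.3331, γ^t·E[r] = 2.186867, running G = 12.901256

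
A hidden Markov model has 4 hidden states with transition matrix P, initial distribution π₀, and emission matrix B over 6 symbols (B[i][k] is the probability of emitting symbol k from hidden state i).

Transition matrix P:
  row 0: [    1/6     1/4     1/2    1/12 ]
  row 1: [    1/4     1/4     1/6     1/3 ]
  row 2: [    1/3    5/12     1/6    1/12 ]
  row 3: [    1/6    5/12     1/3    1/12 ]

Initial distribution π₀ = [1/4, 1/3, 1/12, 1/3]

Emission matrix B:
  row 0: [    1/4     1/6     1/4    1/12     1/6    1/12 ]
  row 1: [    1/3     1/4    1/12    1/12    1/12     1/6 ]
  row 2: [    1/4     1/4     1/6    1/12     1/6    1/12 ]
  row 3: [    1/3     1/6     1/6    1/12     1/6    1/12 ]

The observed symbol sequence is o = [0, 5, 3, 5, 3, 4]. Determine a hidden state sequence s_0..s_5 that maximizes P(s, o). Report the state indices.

t=0: δ = [6.250e-02, 1.111e-01, 2.083e-02, 1.111e-01]  (obs o_0=0)
t=1: δ = [2.315e-03, 7.716e-03, 3.086e-03, 3.086e-03]  ψ = [1, 3, 3, 1]  (obs o_1=5)
t=2: δ = [1.608e-04, 1.608e-04, 1.072e-04, 2.143e-04]  ψ = [1, 1, 1, 1]  (obs o_2=3)
t=3: δ = [3.349e-06, 1.488e-05, 6.698e-06, 4.465e-06]  ψ = [1, 3, 0, 1]  (obs o_3=5)
t=4: δ = [3.101e-07, 3.101e-07, 2.067e-07, 4.135e-07]  ψ = [1, 1, 1, 1]  (obs o_4=3)
t=5: δ = [1.292e-08, 1.436e-08, 2.584e-08, 1.723e-08]  ψ = [1, 3, 0, 1]  (obs o_5=4)
backtrack: best end state = 2; path = [3, 1, 3, 1, 0, 2]

path = [3, 1, 3, 1, 0, 2]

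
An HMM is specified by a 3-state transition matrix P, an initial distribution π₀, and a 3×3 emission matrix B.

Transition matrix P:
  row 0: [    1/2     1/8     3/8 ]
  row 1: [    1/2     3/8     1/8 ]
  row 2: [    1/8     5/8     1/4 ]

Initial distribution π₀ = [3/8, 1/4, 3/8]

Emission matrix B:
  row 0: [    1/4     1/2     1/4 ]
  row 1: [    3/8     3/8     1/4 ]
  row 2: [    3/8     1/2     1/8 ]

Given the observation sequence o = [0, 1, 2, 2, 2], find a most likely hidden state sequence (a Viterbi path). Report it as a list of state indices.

path = [2, 1, 0, 0, 0]

t=0: δ = [9.375e-02, 9.375e-02, 1.406e-01]  (obs o_0=0)
t=1: δ = [2.344e-02, 3.296e-02, 1.758e-02]  ψ = [0, 2, 0]  (obs o_1=1)
t=2: δ = [4.120e-03, 3.090e-03, 1.099e-03]  ψ = [1, 1, 0]  (obs o_2=2)
t=3: δ = [5.150e-04, 2.897e-04, 1.931e-04]  ψ = [0, 1, 0]  (obs o_3=2)
t=4: δ = [6.437e-05, 3.017e-05, 2.414e-05]  ψ = [0, 2, 0]  (obs o_4=2)
backtrack: best end state = 0; path = [2, 1, 0, 0, 0]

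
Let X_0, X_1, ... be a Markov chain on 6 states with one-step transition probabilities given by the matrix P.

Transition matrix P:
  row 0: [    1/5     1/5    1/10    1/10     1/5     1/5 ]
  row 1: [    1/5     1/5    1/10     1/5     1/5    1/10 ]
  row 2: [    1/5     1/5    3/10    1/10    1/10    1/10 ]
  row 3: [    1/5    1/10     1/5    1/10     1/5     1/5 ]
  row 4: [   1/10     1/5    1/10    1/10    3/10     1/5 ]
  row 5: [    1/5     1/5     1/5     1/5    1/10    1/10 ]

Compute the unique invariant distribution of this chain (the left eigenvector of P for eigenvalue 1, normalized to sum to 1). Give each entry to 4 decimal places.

Balance equations π_j = Σ_i π_i·P[i][j]:
  π_0 = 1/5·π_0 + 1/5·π_1 + 1/5·π_2 + 1/5·π_3 + 1/10·π_4 + 1/5·π_5
  π_1 = 1/5·π_0 + 1/5·π_1 + 1/5·π_2 + 1/10·π_3 + 1/5·π_4 + 1/5·π_5
  π_2 = 1/10·π_0 + 1/10·π_1 + 3/10·π_2 + 1/5·π_3 + 1/10·π_4 + 1/5·π_5
  π_3 = 1/10·π_0 + 1/5·π_1 + 1/10·π_2 + 1/10·π_3 + 1/10·π_4 + 1/5·π_5
  π_4 = 1/5·π_0 + 1/5·π_1 + 1/10·π_2 + 1/5·π_3 + 3/10·π_4 + 1/10·π_5
  normalize: π_0 + π_1 + π_2 + π_3 + π_4 + π_5 = 1
Solving the linear system gives exactly π = [14665/80919, 1678/8991, 13/81, 1202/8991, 15188/80919, 1351/8991].

π = [0.1812, 0.1866, 0.1605, 0.1337, 0.1877, 0.1503]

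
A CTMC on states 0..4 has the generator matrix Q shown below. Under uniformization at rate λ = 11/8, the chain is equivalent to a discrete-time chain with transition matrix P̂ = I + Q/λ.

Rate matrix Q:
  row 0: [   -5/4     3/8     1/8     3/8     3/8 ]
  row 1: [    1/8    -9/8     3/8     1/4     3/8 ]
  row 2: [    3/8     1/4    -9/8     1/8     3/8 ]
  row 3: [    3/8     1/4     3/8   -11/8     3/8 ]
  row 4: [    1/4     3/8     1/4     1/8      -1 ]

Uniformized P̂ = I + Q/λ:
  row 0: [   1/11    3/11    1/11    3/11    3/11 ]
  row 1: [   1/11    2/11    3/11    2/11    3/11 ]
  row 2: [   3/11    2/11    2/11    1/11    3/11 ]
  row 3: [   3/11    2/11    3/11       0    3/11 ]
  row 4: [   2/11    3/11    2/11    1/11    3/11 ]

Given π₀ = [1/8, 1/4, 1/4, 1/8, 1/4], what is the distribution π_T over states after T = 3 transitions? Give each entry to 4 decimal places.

π = [0.1754, 0.2226, 0.1982, 0.1311, 0.2727]

t=0: π = [0.1250, 0.2500, 0.2500, 0.1250, 0.2500]
t=1: π = [0.1818, 0.2159, 0.2045, 0.1250, 0.2727]
t=2: π = [0.1756, 0.2231, 0.1963, 0.1322, 0.2727]
t=3: π = [0.1754, 0.2226, 0.1982, 0.1311, 0.2727]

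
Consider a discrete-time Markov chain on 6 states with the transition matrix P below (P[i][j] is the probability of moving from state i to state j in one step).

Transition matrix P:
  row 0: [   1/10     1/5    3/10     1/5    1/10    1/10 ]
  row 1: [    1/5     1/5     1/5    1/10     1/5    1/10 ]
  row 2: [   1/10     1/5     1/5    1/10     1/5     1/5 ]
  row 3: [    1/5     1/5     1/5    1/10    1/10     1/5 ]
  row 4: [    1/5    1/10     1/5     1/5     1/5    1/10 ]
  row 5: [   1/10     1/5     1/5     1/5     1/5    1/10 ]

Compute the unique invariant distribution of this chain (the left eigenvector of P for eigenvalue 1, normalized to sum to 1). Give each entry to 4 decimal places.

π = [0.1499, 0.1830, 0.2150, 0.1456, 0.1704, 0.1361]

Balance equations π_j = Σ_i π_i·P[i][j]:
  π_0 = 1/10·π_0 + 1/5·π_1 + 1/10·π_2 + 1/5·π_3 + 1/5·π_4 + 1/10·π_5
  π_1 = 1/5·π_0 + 1/5·π_1 + 1/5·π_2 + 1/5·π_3 + 1/10·π_4 + 1/5·π_5
  π_2 = 3/10·π_0 + 1/5·π_1 + 1/5·π_2 + 1/5·π_3 + 1/5·π_4 + 1/5·π_5
  π_3 = 1/5·π_0 + 1/10·π_1 + 1/10·π_2 + 1/10·π_3 + 1/5·π_4 + 1/5·π_5
  π_4 = 1/10·π_0 + 1/5·π_1 + 1/5·π_2 + 1/10·π_3 + 1/5·π_4 + 1/5·π_5
  normalize: π_0 + π_1 + π_2 + π_3 + π_4 + π_5 = 1
Solving the linear system gives exactly π = [16668/111191, 20343/111191, 23905/111191, 16194/111191, 18952/111191, 15129/111191].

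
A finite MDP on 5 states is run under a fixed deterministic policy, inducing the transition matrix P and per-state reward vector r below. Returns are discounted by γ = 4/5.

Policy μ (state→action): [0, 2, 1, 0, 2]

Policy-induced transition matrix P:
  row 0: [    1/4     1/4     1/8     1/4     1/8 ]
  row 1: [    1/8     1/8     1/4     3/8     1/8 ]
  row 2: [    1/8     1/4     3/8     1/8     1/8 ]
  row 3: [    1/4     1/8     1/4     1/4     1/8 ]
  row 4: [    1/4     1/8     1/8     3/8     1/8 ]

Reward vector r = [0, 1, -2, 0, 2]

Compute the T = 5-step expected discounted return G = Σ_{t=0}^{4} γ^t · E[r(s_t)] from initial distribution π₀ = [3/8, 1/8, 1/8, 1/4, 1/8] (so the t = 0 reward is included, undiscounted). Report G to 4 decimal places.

t=0: π = [0.3750, 0.1250, 0.1250, 0.2500, 0.1250], E[r] = 0.1250, γ^t·E[r] = 0.125000, running G = 0.125000
t=1: π = [0.2188, 0.1875, 0.2031, 0.2656, 0.1250], E[r] = 0.0313, γ^t·E[r] = 0.025000, running G = 0.150000
t=2: π = [0.2012, 0.1777, 0.2324, 0.2637, 0.1250], E[r] = -0.0371, γ^t·E[r] = -0.023750, running G = 0.126250
t=3: π = [0.1987, 0.1792, 0.2383, 0.2588, 0.1250], E[r] = -0.0474, γ^t·E[r] = -0.024250, running G = 0.102000
t=4: π = [0.1978, 0.1796, 0.2393, 0.2582, 0.1250], E[r] = -0.0490, γ^t·E[r] = -0.020075, running G = 0.081925

G = 0.0819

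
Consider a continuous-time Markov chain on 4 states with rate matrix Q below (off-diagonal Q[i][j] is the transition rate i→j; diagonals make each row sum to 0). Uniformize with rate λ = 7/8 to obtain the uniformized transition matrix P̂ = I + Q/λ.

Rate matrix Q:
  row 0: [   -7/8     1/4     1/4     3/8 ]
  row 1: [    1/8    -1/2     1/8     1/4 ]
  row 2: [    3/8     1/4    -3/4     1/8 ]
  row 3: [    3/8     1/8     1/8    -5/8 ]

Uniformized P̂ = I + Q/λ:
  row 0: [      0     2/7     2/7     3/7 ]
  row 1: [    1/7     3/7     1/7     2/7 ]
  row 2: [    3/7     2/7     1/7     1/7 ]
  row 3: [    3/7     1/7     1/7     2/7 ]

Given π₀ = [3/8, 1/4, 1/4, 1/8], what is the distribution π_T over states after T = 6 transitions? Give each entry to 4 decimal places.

t=0: π = [0.3750, 0.2500, 0.2500, 0.1250]
t=1: π = [0.1964, 0.3036, 0.1964, 0.3036]
t=2: π = [0.2577, 0.2857, 0.1709, 0.2857]
t=3: π = [0.2365, 0.2857, 0.1797, 0.2981]
t=4: π = [0.2456, 0.2839, 0.1766, 0.2938]
t=5: π = [0.2422, 0.2843, 0.1779, 0.2956]
t=6: π = [0.2435, 0.2841, 0.1775, 0.2949]

π = [0.2435, 0.2841, 0.1775, 0.2949]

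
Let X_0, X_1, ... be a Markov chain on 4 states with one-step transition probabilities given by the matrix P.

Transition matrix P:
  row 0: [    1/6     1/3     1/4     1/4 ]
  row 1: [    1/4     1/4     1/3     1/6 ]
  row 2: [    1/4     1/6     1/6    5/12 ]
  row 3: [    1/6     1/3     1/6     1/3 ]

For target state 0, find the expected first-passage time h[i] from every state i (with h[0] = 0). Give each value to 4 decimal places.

h = [0.0000, 4.4020, 4.4925, 4.8241]

First-step conditioning: h[0] = 0; for i ≠ 0, h[i] = 1 + Σ_k P[i][k]·h[k].
  h[1] = 1 + 1/4·h[1] + 1/3·h[2] + 1/6·h[3]
  h[2] = 1 + 1/6·h[1] + 1/6·h[2] + 5/12·h[3]
  h[3] = 1 + 1/3·h[1] + 1/6·h[2] + 1/3·h[3]
Solving the 3×3 linear system over states ≠ 0 gives exactly h = [0, 876/199, 894/199, 960/199] (h[0] = 0 is the target).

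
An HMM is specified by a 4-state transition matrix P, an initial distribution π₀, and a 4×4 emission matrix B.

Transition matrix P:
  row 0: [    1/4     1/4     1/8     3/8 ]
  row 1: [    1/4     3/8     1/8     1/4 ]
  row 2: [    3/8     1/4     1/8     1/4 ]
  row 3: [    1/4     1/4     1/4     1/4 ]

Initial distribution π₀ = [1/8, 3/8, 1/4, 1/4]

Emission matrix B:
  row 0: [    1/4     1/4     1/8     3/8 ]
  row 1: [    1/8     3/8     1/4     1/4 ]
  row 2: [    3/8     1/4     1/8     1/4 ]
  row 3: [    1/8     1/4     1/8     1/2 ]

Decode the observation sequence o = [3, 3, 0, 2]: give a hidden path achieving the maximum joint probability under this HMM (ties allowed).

t=0: δ = [4.688e-02, 9.375e-02, 6.250e-02, 1.250e-01]  (obs o_0=3)
t=1: δ = [1.172e-02, 8.789e-03, 7.812e-03, 1.562e-02]  ψ = [3, 1, 3, 3]  (obs o_1=3)
t=2: δ = [9.766e-04, 4.883e-04, 1.465e-03, 5.493e-04]  ψ = [3, 3, 3, 0]  (obs o_2=0)
t=3: δ = [6.866e-05, 9.155e-05, 2.289e-05, 4.578e-05]  ψ = [2, 2, 2, 0]  (obs o_3=2)
backtrack: best end state = 1; path = [3, 3, 2, 1]

path = [3, 3, 2, 1]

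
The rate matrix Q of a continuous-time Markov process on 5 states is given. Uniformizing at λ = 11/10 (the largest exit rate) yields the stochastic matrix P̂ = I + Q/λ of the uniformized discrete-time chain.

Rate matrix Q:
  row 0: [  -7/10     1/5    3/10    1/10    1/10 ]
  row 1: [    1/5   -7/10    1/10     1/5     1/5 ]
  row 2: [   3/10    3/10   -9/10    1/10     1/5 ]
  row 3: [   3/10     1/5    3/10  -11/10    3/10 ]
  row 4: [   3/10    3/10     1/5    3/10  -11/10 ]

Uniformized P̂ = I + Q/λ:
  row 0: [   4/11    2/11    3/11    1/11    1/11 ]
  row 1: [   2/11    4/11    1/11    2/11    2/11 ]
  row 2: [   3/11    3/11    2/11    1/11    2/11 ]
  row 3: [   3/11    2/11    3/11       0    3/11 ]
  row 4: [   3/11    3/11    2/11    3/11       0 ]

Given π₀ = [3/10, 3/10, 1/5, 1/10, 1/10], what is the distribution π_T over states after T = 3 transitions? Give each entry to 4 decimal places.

t=0: π = [0.3000, 0.3000, 0.2000, 0.1000, 0.1000]
t=1: π = [0.2727, 0.2636, 0.1909, 0.1273, 0.1455]
t=2: π = [0.2736, 0.2603, 0.1942, 0.1298, 0.1421]
t=3: π = [0.2739, 0.2597, 0.1948, 0.1286, 0.1429]

π = [0.2739, 0.2597, 0.1948, 0.1286, 0.1429]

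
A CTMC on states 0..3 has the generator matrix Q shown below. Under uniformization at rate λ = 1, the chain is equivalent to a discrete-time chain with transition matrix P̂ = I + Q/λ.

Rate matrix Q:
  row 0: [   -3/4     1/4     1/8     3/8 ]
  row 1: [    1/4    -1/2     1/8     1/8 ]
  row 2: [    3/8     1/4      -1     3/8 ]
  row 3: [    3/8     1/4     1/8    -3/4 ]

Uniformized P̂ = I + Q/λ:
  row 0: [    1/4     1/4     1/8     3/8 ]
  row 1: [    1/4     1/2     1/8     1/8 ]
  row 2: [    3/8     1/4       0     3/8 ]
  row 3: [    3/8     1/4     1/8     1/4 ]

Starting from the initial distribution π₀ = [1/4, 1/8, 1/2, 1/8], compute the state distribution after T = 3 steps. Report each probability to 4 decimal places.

π = [0.2976, 0.3301, 0.1104, 0.2620]

t=0: π = [0.2500, 0.1250, 0.5000, 0.1250]
t=1: π = [0.3281, 0.2813, 0.0625, 0.3281]
t=2: π = [0.2988, 0.3203, 0.1172, 0.2637]
t=3: π = [0.2976, 0.3301, 0.1104, 0.2620]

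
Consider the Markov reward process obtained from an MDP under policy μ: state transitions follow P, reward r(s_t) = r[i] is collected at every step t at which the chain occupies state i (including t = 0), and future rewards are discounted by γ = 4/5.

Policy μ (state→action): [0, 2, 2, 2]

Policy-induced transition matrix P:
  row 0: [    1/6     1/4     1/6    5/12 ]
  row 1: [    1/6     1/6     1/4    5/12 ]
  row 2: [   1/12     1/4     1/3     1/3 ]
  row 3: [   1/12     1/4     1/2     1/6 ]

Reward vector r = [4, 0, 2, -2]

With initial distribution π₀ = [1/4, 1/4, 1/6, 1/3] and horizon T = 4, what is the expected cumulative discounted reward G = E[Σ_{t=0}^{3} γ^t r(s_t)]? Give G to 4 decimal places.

G = 1.6808

t=0: π = [0.2500, 0.2500, 0.1667, 0.3333], E[r] = 0.6667, γ^t·E[r] = 0.666667, running G = 0.666667
t=1: π = [0.1250, 0.2292, 0.3264, 0.3194], E[r] = 0.5139, γ^t·E[r] = 0.411111, running G = 1.077778
t=2: π = [0.1128, 0.2309, 0.3466, 0.3096], E[r] = 0.5255, γ^t·E[r] = 0.336296, running G = 1.414074
t=3: π = [0.1120, 0.2308, 0.3469, 0.3104], E[r] = 0.5209, γ^t·E[r] = 0.266716, running G = 1.680790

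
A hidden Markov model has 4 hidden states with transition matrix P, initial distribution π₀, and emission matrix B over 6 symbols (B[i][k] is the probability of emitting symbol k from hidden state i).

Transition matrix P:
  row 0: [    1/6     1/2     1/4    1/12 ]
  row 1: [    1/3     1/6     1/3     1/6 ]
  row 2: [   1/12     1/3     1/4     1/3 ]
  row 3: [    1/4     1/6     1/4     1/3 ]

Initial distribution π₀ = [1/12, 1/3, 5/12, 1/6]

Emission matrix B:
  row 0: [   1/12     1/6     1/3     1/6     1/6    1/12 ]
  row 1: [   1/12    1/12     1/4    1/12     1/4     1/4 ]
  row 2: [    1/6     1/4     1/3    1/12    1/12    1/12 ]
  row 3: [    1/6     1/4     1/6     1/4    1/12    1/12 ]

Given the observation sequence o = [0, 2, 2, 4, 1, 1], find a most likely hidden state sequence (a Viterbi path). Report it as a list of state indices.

t=0: δ = [6.944e-03, 2.778e-02, 6.944e-02, 2.778e-02]  (obs o_0=0)
t=1: δ = [3.086e-03, 5.787e-03, 5.787e-03, 3.858e-03]  ψ = [1, 2, 2, 2]  (obs o_1=2)
t=2: δ = [6.430e-04, 4.823e-04, 6.430e-04, 3.215e-04]  ψ = [1, 2, 1, 2]  (obs o_2=2)
t=3: δ = [2.679e-05, 8.038e-05, 1.340e-05, 1.786e-05]  ψ = [1, 0, 0, 2]  (obs o_3=4)
t=4: δ = [4.465e-06, 1.116e-06, 6.698e-06, 3.349e-06]  ψ = [1, 0, 1, 1]  (obs o_4=1)
t=5: δ = [1.395e-07, 1.861e-07, 4.186e-07, 5.582e-07]  ψ = [3, 0, 2, 2]  (obs o_5=1)
backtrack: best end state = 3; path = [2, 1, 0, 1, 2, 3]

path = [2, 1, 0, 1, 2, 3]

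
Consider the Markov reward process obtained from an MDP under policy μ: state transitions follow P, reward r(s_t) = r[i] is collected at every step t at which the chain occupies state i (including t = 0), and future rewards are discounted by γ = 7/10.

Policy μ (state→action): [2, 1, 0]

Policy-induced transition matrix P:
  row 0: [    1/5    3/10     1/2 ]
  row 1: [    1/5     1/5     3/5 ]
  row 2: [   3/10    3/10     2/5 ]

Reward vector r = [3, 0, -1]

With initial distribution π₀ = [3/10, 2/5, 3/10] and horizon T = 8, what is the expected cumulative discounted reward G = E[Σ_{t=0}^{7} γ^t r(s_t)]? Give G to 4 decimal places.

G = 1.1132

t=0: π = [0.3000, 0.4000, 0.3000], E[r] = 0.6000, γ^t·E[r] = 0.600000, running G = 0.600000
t=1: π = [0.2300, 0.2600, 0.5100], E[r] = 0.1800, γ^t·E[r] = 0.126000, running G = 0.726000
t=2: π = [0.2510, 0.2740, 0.4750], E[r] = 0.2780, γ^t·E[r] = 0.136220, running G = 0.862220
t=3: π = [0.2475, 0.2726, 0.4799], E[r] = 0.2626, γ^t·E[r] = 0.090072, running G = 0.952292
t=4: π = [0.2480, 0.2727, 0.4793], E[r] = 0.2647, γ^t·E[r] = 0.063554, running G = 1.015846
t=5: π = [0.2479, 0.2727, 0.4793], E[r] = 0.2644, γ^t·E[r] = 0.044443, running G = 1.060290
t=6: π = [0.2479, 0.2727, 0.4793], E[r] = 0.2645, γ^t·E[r] = 0.031114, running G = 1.091404
t=7: π = [0.2479, 0.2727, 0.4793], E[r] = 0.2645, γ^t·E[r] = 0.021780, running G = 1.113183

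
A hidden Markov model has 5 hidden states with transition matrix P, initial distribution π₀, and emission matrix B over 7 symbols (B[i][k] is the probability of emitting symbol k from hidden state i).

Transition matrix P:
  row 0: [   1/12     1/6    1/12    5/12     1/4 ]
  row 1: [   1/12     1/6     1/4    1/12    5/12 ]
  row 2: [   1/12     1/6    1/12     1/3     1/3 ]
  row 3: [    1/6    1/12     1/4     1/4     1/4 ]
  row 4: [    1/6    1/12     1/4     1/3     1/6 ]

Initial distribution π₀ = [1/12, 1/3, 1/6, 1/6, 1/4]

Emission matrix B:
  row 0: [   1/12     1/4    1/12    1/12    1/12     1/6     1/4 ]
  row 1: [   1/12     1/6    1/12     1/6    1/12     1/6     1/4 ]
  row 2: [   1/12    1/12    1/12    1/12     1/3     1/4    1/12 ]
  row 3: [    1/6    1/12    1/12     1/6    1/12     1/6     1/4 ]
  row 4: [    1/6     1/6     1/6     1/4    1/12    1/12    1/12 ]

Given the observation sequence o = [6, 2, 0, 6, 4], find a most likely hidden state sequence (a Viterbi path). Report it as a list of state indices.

t=0: δ = [2.083e-02, 8.333e-02, 1.389e-02, 4.167e-02, 2.083e-02]  (obs o_0=6)
t=1: δ = [5.787e-04, 1.157e-03, 1.736e-03, 8.681e-04, 5.787e-03]  ψ = [1, 1, 1, 3, 1]  (obs o_1=2)
t=2: δ = [8.038e-05, 4.019e-05, 1.206e-04, 3.215e-04, 1.608e-04]  ψ = [4, 4, 4, 4, 4]  (obs o_2=0)
t=3: δ = [1.340e-05, 6.698e-06, 6.698e-06, 2.009e-05, 6.698e-06]  ψ = [3, 3, 3, 3, 3]  (obs o_3=6)
t=4: δ = [2.791e-07, 1.861e-07, 1.674e-06, 4.651e-07, 4.186e-07]  ψ = [3, 0, 3, 0, 3]  (obs o_4=4)
backtrack: best end state = 2; path = [1, 4, 3, 3, 2]

path = [1, 4, 3, 3, 2]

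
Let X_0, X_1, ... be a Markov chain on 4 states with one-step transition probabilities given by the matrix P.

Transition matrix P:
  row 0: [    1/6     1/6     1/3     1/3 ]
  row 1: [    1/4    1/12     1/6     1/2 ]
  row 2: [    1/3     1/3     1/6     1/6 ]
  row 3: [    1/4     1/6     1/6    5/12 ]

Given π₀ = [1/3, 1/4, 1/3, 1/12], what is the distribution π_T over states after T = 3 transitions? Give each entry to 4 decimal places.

t=0: π = [0.3333, 0.2500, 0.3333, 0.0833]
t=1: π = [0.2500, 0.2014, 0.2222, 0.3264]
t=2: π = [0.2477, 0.1869, 0.2083, 0.3571]
t=3: π = [0.2467, 0.1858, 0.2079, 0.3595]

π = [0.2467, 0.1858, 0.2079, 0.3595]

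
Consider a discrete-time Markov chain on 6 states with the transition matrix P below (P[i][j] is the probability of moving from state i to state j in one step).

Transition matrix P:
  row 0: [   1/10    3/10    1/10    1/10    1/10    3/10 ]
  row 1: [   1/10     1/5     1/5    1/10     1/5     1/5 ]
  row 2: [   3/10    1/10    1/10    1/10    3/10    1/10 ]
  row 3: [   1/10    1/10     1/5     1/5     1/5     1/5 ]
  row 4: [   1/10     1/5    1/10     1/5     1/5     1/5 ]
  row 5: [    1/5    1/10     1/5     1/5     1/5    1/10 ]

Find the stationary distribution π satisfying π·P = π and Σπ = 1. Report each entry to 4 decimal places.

Balance equations π_j = Σ_i π_i·P[i][j]:
  π_0 = 1/10·π_0 + 1/10·π_1 + 3/10·π_2 + 1/10·π_3 + 1/10·π_4 + 1/5·π_5
  π_1 = 3/10·π_0 + 1/5·π_1 + 1/10·π_2 + 1/10·π_3 + 1/5·π_4 + 1/10·π_5
  π_2 = 1/10·π_0 + 1/5·π_1 + 1/10·π_2 + 1/5·π_3 + 1/10·π_4 + 1/5·π_5
  π_3 = 1/10·π_0 + 1/10·π_1 + 1/10·π_2 + 1/5·π_3 + 1/5·π_4 + 1/5·π_5
  π_4 = 1/10·π_0 + 1/5·π_1 + 3/10·π_2 + 1/5·π_3 + 1/5·π_4 + 1/5·π_5
  normalize: π_0 + π_1 + π_2 + π_3 + π_4 + π_5 = 1
Solving the linear system gives exactly π = [607/4096, 3065/18432, 615/4096, 1415/9216, 205/1024, 93/512].

π = [0.1482, 0.1663, 0.1501, 0.1535, 0.2002, 0.1816]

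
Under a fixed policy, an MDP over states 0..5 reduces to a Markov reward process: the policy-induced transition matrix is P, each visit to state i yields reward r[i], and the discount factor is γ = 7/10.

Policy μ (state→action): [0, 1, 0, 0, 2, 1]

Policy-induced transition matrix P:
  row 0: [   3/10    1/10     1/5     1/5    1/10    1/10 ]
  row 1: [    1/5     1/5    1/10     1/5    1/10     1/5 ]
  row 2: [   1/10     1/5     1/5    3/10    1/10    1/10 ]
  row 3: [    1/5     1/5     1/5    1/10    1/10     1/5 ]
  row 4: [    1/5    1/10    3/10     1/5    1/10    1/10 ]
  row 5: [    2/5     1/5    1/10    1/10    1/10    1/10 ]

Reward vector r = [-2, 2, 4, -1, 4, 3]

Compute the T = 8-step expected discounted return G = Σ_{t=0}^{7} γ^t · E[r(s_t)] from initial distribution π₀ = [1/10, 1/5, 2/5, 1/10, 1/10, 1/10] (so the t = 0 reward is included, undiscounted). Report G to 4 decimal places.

G = 5.0450

t=0: π = [0.1000, 0.2000, 0.4000, 0.1000, 0.1000, 0.1000], E[r] = 2.4000, γ^t·E[r] = 2.400000, running G = 2.400000
t=1: π = [0.1900, 0.1800, 0.1800, 0.2200, 0.1000, 0.1300], E[r] = 1.2700, γ^t·E[r] = 0.889000, running G = 3.289000
t=2: π = [0.2270, 0.1710, 0.1790, 0.1830, 0.1000, 0.1400], E[r] = 1.2410, γ^t·E[r] = 0.608090, running G = 3.897090
t=3: π = [0.2328, 0.1673, 0.1789, 0.1856, 0.1000, 0.1354], E[r] = 1.2052, γ^t·E[r] = 0.413384, running G = 4.310474
t=4: π = [0.2325, 0.1667, 0.1797, 0.1858, 0.1000, 0.1353], E[r] = 1.2075, γ^t·E[r] = 0.289921, running G = 4.600394
t=5: π = [0.2323, 0.1668, 0.1798, 0.1859, 0.1000, 0.1353], E[r] = 1.2079, γ^t·E[r] = 0.203016, running G = 4.803410
t=6: π = [0.2323, 0.1668, 0.1798, 0.1859, 0.1000, 0.1353], E[r] = 1.2080, γ^t·E[r] = 0.142125, running G = 4.945535
t=7: π = [0.2323, 0.1668, 0.1798, 0.1859, 0.1000, 0.1353], E[r] = 1.2080, γ^t·E[r] = 0.099488, running G = 5.045023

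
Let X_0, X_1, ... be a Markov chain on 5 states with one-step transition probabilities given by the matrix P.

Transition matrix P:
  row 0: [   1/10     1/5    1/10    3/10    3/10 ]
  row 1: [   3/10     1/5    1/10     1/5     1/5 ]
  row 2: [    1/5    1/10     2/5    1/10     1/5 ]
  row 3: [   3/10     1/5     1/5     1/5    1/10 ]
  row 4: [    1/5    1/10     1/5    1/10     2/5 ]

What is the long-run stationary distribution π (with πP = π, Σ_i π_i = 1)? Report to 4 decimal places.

π = [0.2118, 0.1541, 0.2043, 0.1753, 0.2546]

Balance equations π_j = Σ_i π_i·P[i][j]:
  π_0 = 1/10·π_0 + 3/10·π_1 + 1/5·π_2 + 3/10·π_3 + 1/5·π_4
  π_1 = 1/5·π_0 + 1/5·π_1 + 1/10·π_2 + 1/5·π_3 + 1/10·π_4
  π_2 = 1/10·π_0 + 1/10·π_1 + 2/5·π_2 + 1/5·π_3 + 1/5·π_4
  π_3 = 3/10·π_0 + 1/5·π_1 + 1/10·π_2 + 1/5·π_3 + 1/10·π_4
  normalize: π_0 + π_1 + π_2 + π_3 + π_4 = 1
Solving the linear system gives exactly π = [18/85, 131/850, 1389/6800, 149/850, 1731/6800].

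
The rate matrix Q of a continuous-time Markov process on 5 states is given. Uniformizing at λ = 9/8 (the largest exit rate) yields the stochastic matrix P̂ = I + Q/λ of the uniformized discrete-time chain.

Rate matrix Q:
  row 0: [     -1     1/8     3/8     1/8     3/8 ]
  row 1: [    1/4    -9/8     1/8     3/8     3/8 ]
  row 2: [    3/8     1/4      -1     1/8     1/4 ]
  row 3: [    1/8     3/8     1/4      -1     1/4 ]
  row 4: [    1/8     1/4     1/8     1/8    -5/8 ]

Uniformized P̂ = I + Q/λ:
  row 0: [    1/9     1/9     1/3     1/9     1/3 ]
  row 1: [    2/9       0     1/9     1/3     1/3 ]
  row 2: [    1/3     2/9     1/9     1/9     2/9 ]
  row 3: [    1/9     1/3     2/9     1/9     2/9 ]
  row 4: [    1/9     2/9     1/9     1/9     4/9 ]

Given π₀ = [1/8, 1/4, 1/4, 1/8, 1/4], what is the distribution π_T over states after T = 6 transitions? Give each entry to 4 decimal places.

π = [0.1678, 0.1803, 0.1652, 0.1512, 0.3355]

t=0: π = [0.1250, 0.2500, 0.2500, 0.1250, 0.2500]
t=1: π = [0.1944, 0.1667, 0.1528, 0.1667, 0.3194]
t=2: π = [0.1636, 0.1821, 0.1728, 0.1481, 0.3333]
t=3: π = [0.1698, 0.1800, 0.1639, 0.1516, 0.3347]
t=4: π = [0.1675, 0.1802, 0.1657, 0.1511, 0.3355]
t=5: π = [0.1679, 0.1804, 0.1651, 0.1512, 0.3354]
t=6: π = [0.1678, 0.1803, 0.1652, 0.1512, 0.3355]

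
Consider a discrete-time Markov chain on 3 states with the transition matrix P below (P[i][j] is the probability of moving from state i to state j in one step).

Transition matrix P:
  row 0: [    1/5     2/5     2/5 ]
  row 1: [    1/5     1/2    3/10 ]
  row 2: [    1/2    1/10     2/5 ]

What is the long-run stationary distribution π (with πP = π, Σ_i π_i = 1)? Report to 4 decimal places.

π = [0.3103, 0.3218, 0.3678]

Balance equations π_j = Σ_i π_i·P[i][j]:
  π_0 = 1/5·π_0 + 1/5·π_1 + 1/2·π_2
  π_1 = 2/5·π_0 + 1/2·π_1 + 1/10·π_2
  normalize: π_0 + π_1 + π_2 = 1
Solving the linear system gives exactly π = [9/29, 28/87, 32/87].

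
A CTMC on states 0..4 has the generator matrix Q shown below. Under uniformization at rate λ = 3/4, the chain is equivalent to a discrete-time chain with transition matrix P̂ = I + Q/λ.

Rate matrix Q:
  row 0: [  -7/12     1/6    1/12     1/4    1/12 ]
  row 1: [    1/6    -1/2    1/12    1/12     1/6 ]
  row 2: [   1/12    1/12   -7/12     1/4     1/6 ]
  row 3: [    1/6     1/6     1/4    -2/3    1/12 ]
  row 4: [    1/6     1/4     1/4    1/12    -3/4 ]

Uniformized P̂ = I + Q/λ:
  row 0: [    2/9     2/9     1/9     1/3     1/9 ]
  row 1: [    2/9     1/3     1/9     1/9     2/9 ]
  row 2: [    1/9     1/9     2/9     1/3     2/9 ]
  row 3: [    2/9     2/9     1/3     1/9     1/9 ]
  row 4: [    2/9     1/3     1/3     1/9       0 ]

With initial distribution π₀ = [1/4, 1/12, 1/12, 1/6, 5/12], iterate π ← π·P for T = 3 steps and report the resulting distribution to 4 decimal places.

t=0: π = [0.2500, 0.0833, 0.0833, 0.1667, 0.4167]
t=1: π = [0.2130, 0.2685, 0.2500, 0.1852, 0.0833]
t=2: π = [0.1944, 0.2335, 0.1986, 0.2140, 0.1595]
t=3: π = [0.2002, 0.2438, 0.2162, 0.1984, 0.1414]

π = [0.2002, 0.2438, 0.2162, 0.1984, 0.1414]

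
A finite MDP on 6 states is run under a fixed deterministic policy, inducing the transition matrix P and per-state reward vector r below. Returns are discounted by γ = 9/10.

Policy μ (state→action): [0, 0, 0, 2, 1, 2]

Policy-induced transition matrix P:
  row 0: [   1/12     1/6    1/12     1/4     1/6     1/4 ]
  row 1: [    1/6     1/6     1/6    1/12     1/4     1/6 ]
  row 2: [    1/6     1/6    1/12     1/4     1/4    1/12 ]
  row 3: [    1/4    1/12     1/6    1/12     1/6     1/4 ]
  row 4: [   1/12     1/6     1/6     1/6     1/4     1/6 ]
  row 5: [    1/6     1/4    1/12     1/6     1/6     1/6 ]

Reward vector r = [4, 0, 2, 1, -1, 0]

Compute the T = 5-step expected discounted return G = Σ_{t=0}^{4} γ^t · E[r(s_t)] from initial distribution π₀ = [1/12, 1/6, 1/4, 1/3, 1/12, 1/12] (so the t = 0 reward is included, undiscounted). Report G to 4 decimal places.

G = 3.6944

t=0: π = [0.0833, 0.1667, 0.2500, 0.3333, 0.0833, 0.0833], E[r] = 1.0833, γ^t·E[r] = 1.083333, running G = 1.083333
t=1: π = [0.1806, 0.1458, 0.1319, 0.1528, 0.2083, 0.1806], E[r] = 0.9306, γ^t·E[r] = 0.837500, running G = 1.920833
t=2: π = [0.1470, 0.1690, 0.1256, 0.1678, 0.2072, 0.1834], E[r] = 0.7998, γ^t·E[r] = 0.647813, running G = 2.568646
t=3: π = [0.1511, 0.1680, 0.1287, 0.1613, 0.2085, 0.1824], E[r] = 0.8147, γ^t·E[r] = 0.593930, running G = 3.162576
t=4: π = [0.1501, 0.1684, 0.1281, 0.1625, 0.2088, 0.1820], E[r] = 0.8106, γ^t·E[r] = 0.531863, running G = 3.694439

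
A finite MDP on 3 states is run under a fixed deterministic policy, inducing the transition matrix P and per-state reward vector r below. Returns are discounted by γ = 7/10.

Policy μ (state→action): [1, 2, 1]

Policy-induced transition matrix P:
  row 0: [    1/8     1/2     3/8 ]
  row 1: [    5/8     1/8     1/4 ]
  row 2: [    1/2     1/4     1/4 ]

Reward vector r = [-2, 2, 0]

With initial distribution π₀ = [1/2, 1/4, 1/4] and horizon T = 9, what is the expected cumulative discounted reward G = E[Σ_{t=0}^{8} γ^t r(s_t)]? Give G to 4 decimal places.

G = -0.7758

t=0: π = [0.5000, 0.2500, 0.2500], E[r] = -0.5000, γ^t·E[r] = -0.500000, running G = -0.500000
t=1: π = [0.3438, 0.3438, 0.3125], E[r] = 0.0000, γ^t·E[r] = 0.000000, running G = -0.500000
t=2: π = [0.4141, 0.2930, 0.2930], E[r] = -0.2422, γ^t·E[r] = -0.118672, running G = -0.618672
t=3: π = [0.3813, 0.3169, 0.3018], E[r] = -0.1289, γ^t·E[r] = -0.044215, running G = -0.662887
t=4: π = [0.3966, 0.3057, 0.2977], E[r] = -0.1818, γ^t·E[r] = -0.043641, running G = -0.706528
t=5: π = [0.3895, 0.3109, 0.2996], E[r] = -0.1571, γ^t·E[r] = -0.026405, running G = -0.732932
t=6: π = [0.3928, 0.3085, 0.2987], E[r] = -0.1686, γ^t·E[r] = -0.019837, running G = -0.752769
t=7: π = [0.3913, 0.3096, 0.2991], E[r] = -0.1632, γ^t·E[r] = -0.013444, running G = -0.766213
t=8: π = [0.3920, 0.3091, 0.2989], E[r] = -0.1657, γ^t·E[r] = -0.009555, running G = -0.775768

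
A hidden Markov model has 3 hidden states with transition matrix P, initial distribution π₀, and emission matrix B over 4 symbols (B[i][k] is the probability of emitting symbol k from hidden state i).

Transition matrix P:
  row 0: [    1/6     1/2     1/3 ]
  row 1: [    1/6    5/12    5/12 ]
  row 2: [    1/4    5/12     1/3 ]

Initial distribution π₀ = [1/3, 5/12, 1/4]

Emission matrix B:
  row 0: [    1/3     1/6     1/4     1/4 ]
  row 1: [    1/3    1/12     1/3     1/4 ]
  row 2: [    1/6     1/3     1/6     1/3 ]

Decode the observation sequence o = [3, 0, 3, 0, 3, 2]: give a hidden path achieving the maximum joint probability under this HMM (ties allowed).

path = [1, 1, 2, 1, 2, 1]

t=0: δ = [8.333e-02, 1.042e-01, 8.333e-02]  (obs o_0=3)
t=1: δ = [6.944e-03, 1.447e-02, 7.234e-03]  ψ = [2, 1, 1]  (obs o_1=0)
t=2: δ = [6.028e-04, 1.507e-03, 2.009e-03]  ψ = [1, 1, 1]  (obs o_2=3)
t=3: δ = [1.674e-04, 2.791e-04, 1.116e-04]  ψ = [2, 2, 2]  (obs o_3=0)
t=4: δ = [1.163e-05, 2.907e-05, 3.876e-05]  ψ = [1, 1, 1]  (obs o_4=3)
t=5: δ = [2.423e-06, 5.384e-06, 2.153e-06]  ψ = [2, 2, 2]  (obs o_5=2)
backtrack: best end state = 1; path = [1, 1, 2, 1, 2, 1]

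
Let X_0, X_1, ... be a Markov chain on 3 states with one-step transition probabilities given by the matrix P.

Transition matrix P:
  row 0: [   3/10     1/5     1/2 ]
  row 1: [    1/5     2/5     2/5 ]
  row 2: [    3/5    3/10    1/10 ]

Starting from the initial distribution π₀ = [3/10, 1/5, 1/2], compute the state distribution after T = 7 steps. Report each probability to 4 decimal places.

t=0: π = [0.3000, 0.2000, 0.5000]
t=1: π = [0.4300, 0.2900, 0.2800]
t=2: π = [0.3550, 0.2860, 0.3590]
t=3: π = [0.3791, 0.2931, 0.3278]
t=4: π = [0.3690, 0.2914, 0.3396]
t=5: π = [0.3727, 0.2922, 0.3350]
t=6: π = [0.3713, 0.2920, 0.3368]
t=7: π = [0.3718, 0.2921, 0.3361]

π = [0.3718, 0.2921, 0.3361]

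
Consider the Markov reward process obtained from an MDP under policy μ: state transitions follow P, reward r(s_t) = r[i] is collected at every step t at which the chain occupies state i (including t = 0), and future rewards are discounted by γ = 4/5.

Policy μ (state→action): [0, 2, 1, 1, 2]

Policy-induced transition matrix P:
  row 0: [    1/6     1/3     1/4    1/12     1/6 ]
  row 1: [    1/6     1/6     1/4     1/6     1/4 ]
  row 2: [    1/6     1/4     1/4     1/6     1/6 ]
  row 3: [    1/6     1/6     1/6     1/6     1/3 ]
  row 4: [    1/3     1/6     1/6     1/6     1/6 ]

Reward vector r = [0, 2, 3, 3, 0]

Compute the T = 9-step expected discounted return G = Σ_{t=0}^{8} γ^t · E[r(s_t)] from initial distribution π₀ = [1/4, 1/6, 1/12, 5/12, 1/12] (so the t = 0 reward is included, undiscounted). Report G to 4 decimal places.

t=0: π = [0.2500, 0.1667, 0.0833, 0.4167, 0.0833], E[r] = 1.8333, γ^t·E[r] = 1.833333, running G = 1.833333
t=1: π = [0.1806, 0.2153, 0.2083, 0.1458, 0.2500], E[r] = 1.4931, γ^t·E[r] = 1.194444, running G = 3.027778
t=2: π = [0.2083, 0.2141, 0.2170, 0.1516, 0.2089], E[r] = 1.5341, γ^t·E[r] = 0.981852, running G = 4.009630
t=3: π = [0.2015, 0.2195, 0.2200, 0.1493, 0.2098], E[r] = 1.5467, γ^t·E[r] = 0.791926, running G = 4.801556
t=4: π = [0.2016, 0.2186, 0.2201, 0.1499, 0.2098], E[r] = 1.5470, γ^t·E[r] = 0.633656, running G = 5.435212
t=5: π = [0.2016, 0.2186, 0.2200, 0.1499, 0.2099], E[r] = 1.5469, γ^t·E[r] = 0.506884, running G = 5.942095
t=6: π = [0.2016, 0.2186, 0.2200, 0.1499, 0.2099], E[r] = 1.5469, γ^t·E[r] = 0.405504, running G = 6.347599
t=7: π = [0.2016, 0.2186, 0.2200, 0.1499, 0.2099], E[r] = 1.5469, γ^t·E[r] = 0.324403, running G = 6.672003
t=8: π = [0.2016, 0.2186, 0.2200, 0.1499, 0.2099], E[r] = 1.5469, γ^t·E[r] = 0.259523, running G = 6.931526

G = 6.9315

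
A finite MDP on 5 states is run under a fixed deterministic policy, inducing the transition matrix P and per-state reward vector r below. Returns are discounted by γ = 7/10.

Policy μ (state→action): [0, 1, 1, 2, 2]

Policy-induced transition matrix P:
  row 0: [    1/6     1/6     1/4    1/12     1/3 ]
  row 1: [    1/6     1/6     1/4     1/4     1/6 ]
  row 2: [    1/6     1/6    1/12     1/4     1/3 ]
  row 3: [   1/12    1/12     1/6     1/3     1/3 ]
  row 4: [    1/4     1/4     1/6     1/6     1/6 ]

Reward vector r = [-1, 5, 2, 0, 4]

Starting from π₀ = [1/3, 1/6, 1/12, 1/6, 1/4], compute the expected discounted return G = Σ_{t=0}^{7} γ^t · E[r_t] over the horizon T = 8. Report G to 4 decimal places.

t=0: π = [0.3333, 0.1667, 0.0833, 0.1667, 0.2500], E[r] = 1.6667, γ^t·E[r] = 1.666667, running G = 1.666667
t=1: π = [0.1736, 0.1736, 0.2014, 0.1875, 0.2639], E[r] = 2.1528, γ^t·E[r] = 1.506944, running G = 3.173611
t=2: π = [0.1730, 0.1730, 0.1788, 0.2147, 0.2604], E[r] = 2.0914, γ^t·E[r] = 1.024803, running G = 4.198414
t=3: π = [0.1705, 0.1705, 0.1806, 0.2174, 0.2611], E[r] = 2.0875, γ^t·E[r] = 0.716006, running G = 4.914420
t=4: π = [0.1703, 0.1703, 0.1800, 0.2179, 0.2614], E[r] = 2.0869, γ^t·E[r] = 0.501071, running G = 5.415491
t=5: π = [0.1703, 0.1703, 0.1800, 0.2180, 0.2614], E[r] = 2.0868, γ^t·E[r] = 0.350724, running G = 5.766216
t=6: π = [0.1703, 0.1703, 0.1800, 0.2180, 0.2614], E[r] = 2.0868, γ^t·E[r] = 0.245507, running G = 6.011722
t=7: π = [0.1703, 0.1703, 0.1800, 0.2180, 0.2614], E[r] = 2.0868, γ^t·E[r] = 0.171854, running G = 6.183576

G = 6.1836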